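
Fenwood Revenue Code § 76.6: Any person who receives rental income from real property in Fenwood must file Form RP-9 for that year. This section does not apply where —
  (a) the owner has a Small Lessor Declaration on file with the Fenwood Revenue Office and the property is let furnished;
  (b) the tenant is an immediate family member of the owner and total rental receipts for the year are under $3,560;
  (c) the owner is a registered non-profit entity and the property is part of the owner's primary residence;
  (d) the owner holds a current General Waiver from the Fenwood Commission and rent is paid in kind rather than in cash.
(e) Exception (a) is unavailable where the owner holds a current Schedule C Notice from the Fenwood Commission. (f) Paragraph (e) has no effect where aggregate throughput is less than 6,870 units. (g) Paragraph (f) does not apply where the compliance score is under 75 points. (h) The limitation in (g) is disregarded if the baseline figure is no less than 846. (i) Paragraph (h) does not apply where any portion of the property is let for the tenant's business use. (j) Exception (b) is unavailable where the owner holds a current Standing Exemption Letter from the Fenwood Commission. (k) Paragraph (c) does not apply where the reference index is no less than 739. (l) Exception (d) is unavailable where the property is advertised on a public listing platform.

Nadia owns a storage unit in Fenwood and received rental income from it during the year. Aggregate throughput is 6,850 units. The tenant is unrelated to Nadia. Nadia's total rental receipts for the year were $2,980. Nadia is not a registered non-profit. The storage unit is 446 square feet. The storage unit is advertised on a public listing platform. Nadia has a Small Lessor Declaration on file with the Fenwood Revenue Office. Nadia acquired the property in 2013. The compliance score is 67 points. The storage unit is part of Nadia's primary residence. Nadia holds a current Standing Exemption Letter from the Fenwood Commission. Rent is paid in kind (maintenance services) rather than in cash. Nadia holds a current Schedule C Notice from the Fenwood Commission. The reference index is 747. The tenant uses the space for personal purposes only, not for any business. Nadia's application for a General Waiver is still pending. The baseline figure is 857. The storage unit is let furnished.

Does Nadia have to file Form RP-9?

Exception (a)'s conditions are all satisfied: a Small Lessor Declaration is on file; the property is let furnished. Under paragraphs (e)–(i): (e) is triggered (a current Schedule C Notice is held), but yields to (f): (f) operates against (e): aggregate throughput is 6,850 units, less than the 6,870 units limit. (g) is triggered (the compliance score is 67 points, under the 75 points limit), but is overridden by (h): (h) operates against (g): the baseline figure is 857, meeting the 846 threshold. (i) does not operate here (the space is used for personal purposes only), so (h) stands. So (a) applies.
Exception (b) requires that the tenant is an immediate family member of the owner; but the tenant is unrelated to the owner, so (b) is unavailable.
Exception (c) does not apply: Nadia is not a registered non-profit.
Exception (d) does not apply: no current General Waiver is held.

No — exception (a) applies; Nadia is not required to file Form RP-9.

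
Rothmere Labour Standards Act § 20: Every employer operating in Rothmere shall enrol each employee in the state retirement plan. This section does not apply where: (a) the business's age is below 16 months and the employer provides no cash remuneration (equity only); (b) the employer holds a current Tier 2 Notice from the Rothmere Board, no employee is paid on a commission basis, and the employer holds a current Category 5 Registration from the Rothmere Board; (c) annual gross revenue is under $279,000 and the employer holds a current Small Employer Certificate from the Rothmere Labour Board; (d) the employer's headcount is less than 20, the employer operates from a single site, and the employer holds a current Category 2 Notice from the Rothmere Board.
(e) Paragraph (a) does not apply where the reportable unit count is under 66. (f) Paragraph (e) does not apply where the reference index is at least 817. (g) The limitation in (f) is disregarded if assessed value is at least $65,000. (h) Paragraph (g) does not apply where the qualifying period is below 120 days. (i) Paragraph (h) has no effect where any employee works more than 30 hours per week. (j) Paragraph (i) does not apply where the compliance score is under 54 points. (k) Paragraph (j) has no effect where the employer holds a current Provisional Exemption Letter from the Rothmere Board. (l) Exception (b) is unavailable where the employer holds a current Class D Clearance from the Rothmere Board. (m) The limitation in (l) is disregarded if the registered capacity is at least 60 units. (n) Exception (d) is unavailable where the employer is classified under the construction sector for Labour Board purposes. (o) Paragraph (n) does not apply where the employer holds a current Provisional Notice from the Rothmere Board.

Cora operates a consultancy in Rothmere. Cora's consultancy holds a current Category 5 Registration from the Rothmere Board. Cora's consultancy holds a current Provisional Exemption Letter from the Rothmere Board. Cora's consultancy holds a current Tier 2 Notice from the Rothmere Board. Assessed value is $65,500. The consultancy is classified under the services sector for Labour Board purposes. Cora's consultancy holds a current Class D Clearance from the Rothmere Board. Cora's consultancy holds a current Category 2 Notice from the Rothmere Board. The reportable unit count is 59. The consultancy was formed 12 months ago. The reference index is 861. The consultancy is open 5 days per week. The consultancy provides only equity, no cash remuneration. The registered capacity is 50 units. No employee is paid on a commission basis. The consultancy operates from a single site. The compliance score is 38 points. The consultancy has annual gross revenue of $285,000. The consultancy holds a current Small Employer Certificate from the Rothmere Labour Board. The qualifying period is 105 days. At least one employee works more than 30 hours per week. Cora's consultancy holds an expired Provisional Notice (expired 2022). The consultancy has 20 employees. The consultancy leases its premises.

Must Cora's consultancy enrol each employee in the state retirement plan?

All of (a)'s requirements are met (the business's age is 12 months, below the 16 months limit; remuneration is equity-only). However, paragraphs (e)–(k) must be considered: (e) operates — the reportable unit count is 59, under the 66 limit. (f) is triggered (the reference index is 861, meeting the 817 threshold), but is itself disapplied by (g): (g) operates against (f): assessed value is $65,500, meeting the $65,000 threshold. (h) is triggered (the qualifying period is 105 days, below the 120 days limit), but is itself disapplied by (i): (i) operates against (h): at least one employee exceeds 30 hours/week. (j) would limit (i) — the compliance score is 38 points, under the 54 points limit — but (k) sets (j) aside: (k) operates against (j): a current Provisional Exemption Letter is held. So (a) is unavailable.
Exception (b) is satisfied on its face — a current Tier 2 Notice is held; no employee is paid on commission; a current Category 5 Registration is held. Turning to paragraphs (l)–(m): (l) operates against (b): a current Class D Clearance is held. (m), which would lift (l), is not engaged — the registered capacity is 50 units, short of 60 units. (b) is therefore removed.
Exception (c) fails — annual gross revenue is $285,000, not under $279,000.
Exception (d) does not apply: the employer's headcount is 20, not less than 20.
None of the exceptions is available; § 20 applies in full.

Yes — Cora's consultancy must enrol each employee in the state retirement plan.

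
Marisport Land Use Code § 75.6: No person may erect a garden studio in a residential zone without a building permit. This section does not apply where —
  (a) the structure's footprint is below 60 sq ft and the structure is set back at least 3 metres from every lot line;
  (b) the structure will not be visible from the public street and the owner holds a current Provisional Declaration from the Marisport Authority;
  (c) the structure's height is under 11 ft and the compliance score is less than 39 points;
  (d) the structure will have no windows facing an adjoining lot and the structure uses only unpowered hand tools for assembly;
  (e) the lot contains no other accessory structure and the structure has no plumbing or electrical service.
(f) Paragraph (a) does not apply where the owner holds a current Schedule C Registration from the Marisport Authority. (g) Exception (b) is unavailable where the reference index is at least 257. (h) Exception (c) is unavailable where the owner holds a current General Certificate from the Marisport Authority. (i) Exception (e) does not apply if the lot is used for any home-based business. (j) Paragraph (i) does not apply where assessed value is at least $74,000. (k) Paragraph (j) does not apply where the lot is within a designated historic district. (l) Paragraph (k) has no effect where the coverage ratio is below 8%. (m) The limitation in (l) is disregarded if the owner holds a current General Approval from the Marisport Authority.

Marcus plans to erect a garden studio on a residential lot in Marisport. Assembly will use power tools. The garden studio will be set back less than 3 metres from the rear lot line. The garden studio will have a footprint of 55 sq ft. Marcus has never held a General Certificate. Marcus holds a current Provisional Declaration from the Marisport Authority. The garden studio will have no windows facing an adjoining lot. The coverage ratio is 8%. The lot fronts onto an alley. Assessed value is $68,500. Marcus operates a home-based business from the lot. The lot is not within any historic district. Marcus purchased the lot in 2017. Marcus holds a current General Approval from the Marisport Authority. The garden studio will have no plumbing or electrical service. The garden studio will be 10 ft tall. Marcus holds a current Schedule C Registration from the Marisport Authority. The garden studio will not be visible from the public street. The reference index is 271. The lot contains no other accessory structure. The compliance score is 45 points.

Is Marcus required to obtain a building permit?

Exception (a) does not apply: the rear setback is under 3 m.
Exception (b)'s conditions are all satisfied: the structure will not be visible from the street; a current Provisional Declaration is held. But applying paragraph (g): (g) is engaged — the reference index is 271, meeting the 257 threshold. (b) is therefore removed.
Exception (c) fails — the compliance score is 45 points, not less than 39 points.
Exception (d) fails — assembly uses power tools.
Exception (e) is satisfied on its face — the lot has no other accessory structure; there is no plumbing or electrical service. Turning to paragraphs (i)–(m): (i) is triggered — a home-based business operates on the lot. (j), which would lift (i), does not operate here — assessed value is $68,500, short of $74,000. (e) is therefore removed.
No exception is made out. Marcus falls within the general rule.

Yes — Marcus must obtain a building permit.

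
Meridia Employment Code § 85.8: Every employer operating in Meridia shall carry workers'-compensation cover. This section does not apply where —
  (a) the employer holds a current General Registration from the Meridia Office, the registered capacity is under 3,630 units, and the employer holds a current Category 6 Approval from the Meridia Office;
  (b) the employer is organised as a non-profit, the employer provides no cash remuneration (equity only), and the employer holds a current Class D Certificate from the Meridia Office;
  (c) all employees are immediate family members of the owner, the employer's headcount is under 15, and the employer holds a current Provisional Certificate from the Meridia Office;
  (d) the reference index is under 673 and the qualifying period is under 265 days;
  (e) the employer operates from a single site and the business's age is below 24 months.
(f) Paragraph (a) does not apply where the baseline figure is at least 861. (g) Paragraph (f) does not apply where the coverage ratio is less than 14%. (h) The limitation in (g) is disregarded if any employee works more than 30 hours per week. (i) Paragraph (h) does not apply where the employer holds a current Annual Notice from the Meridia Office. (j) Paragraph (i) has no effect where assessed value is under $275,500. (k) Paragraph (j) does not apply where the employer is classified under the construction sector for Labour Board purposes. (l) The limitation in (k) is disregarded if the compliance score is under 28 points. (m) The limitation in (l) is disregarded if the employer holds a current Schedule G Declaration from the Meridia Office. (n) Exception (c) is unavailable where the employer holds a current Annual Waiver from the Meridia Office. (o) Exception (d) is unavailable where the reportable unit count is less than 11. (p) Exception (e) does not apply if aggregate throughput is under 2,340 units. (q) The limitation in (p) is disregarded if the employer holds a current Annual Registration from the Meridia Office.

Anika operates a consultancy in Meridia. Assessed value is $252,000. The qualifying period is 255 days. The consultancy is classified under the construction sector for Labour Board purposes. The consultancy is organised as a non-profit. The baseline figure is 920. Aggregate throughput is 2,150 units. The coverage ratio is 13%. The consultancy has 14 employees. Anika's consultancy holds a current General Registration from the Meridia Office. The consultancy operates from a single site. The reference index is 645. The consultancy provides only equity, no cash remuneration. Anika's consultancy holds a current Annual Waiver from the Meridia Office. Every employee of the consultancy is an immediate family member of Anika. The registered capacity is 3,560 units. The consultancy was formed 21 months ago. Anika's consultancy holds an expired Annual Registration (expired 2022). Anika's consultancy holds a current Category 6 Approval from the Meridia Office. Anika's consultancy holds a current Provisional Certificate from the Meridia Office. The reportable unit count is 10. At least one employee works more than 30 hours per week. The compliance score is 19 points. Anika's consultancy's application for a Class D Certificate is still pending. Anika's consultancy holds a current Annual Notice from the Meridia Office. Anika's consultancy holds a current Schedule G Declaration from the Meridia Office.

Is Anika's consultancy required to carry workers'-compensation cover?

All of (a)'s requirements are met (a current General Registration is held; the registered capacity is 3,560 units, under the 3,630 units limit; a current Category 6 Approval is held). Under paragraphs (f)–(m): (f) would limit (a) — the baseline figure is 920, meeting the 861 threshold — but (g) sets (f) aside: (g) is engaged — the coverage ratio is 13%, less than the 14% limit. (h) applies (at least one employee exceeds 30 hours/week), but is itself disapplied by (i): (i) operates against (h): a current Annual Notice is held. (j) applies (assessed value is $252,000, under the $275,500 limit), but yields to (k): (k) is engaged — the consultancy is classified under the construction sector. (l) would limit (k) — the compliance score is 19 points, under the 28 points limit — but (m) sets (l) aside: (m) is triggered — a current Schedule G Declaration is held. Exception (a) stands.
Exception (b) requires that the employer holds a current Class D Certificate from the Meridia Office; but there is no Class D Certificate in force, so (b) is unavailable.
Exception (c): every employee is an immediate family member; the employer's headcount is 14, under the 15 limit; a current Provisional Certificate is held — every condition holds. But: (n) operates against (c): a current Annual Waiver is held. So (c) is unavailable.
All of (d)'s requirements are met (the reference index is 645, under the 673 limit; the qualifying period is 255 days, under the 265 days limit). But: (o) operates against (d): the reportable unit count is 10, less than the 11 limit. Exception (d) does not apply.
All of (e)'s requirements are met (the employer operates from a single site; the business's age is 21 months, below the 24 months limit). However, paragraphs (p)–(q) must be considered: (p) operates against (e): aggregate throughput is 2,150 units, under the 2,340 units limit. (q) is not engaged (the Annual Registration is not current), so (p) stands. Exception (e) does not apply.

No — exception (a) applies; Anika's consultancy is not required to carry workers'-compensation cover.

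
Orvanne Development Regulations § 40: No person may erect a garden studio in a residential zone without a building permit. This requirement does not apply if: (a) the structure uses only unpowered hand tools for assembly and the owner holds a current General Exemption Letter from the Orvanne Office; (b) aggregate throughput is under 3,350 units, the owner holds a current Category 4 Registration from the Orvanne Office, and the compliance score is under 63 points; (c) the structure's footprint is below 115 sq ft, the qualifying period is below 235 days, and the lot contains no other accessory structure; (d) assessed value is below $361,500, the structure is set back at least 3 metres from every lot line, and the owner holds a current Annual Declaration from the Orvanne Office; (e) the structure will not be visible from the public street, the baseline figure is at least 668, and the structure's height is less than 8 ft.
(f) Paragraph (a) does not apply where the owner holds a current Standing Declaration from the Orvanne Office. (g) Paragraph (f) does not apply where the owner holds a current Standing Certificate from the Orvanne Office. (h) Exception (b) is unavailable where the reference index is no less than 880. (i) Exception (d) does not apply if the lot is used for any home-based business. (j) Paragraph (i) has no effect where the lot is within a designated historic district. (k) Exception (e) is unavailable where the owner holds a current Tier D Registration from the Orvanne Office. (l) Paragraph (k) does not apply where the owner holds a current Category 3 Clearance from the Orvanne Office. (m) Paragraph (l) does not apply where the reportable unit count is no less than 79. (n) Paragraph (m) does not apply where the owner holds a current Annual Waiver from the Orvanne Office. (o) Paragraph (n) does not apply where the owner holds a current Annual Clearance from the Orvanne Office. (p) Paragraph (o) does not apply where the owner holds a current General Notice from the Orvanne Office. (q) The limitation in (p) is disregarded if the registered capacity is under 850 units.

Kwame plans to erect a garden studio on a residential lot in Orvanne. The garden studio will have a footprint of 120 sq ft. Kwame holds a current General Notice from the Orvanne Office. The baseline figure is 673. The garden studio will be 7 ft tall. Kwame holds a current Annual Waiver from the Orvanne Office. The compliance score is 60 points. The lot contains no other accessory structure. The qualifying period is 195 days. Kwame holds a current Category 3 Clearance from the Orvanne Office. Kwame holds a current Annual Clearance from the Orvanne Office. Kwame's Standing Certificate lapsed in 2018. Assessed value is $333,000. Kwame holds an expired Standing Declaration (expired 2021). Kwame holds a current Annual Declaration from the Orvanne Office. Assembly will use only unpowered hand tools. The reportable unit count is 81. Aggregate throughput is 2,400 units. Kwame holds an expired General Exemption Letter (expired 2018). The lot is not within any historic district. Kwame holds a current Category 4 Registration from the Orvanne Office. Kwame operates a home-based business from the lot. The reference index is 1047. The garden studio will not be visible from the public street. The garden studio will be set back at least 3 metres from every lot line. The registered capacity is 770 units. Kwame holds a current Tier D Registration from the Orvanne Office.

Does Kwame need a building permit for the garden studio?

Yes — Kwame must obtain a building permit.

Exception (a) does not apply: the General Exemption Letter is not current.
Exception (b): aggregate throughput is 2,400 units, under the 3,350 units limit; a current Category 4 Registration is held; the compliance score is 60 points, under the 63 points limit — every condition holds. But applying paragraph (h): (h) operates against (b): the reference index is 1,047, meeting the 880 threshold. Exception (b) does not apply.
Exception (c) fails — the structure's footprint is 120 sq ft, not below 115 sq ft.
Exception (d): assessed value is $333,000, below the $361,500 limit; the setback is at least 3 m on every side; a current Annual Declaration is held — every condition holds. But: (i) operates against (d): a home-based business operates on the lot. (j), which would lift (i), is not engaged — the lot is not in a historic district. (d) is therefore removed.
All of (e)'s requirements are met (the structure will not be visible from the street; the baseline figure is 673, meeting the 668 threshold; the structure's height is 7 ft, less than the 8 ft limit). However, paragraphs (k)–(q) must be considered: (k) operates against (e): a current Tier D Registration is held. (l) operates (a current Category 3 Clearance is held), but is overridden by (m): (m) is engaged — the reportable unit count is 81, meeting the 79 threshold. (n) would limit (m) — a current Annual Waiver is held — but (o) sets (n) aside: (o) is triggered — a current Annual Clearance is held. (p) would limit (o) — a current General Notice is held — but (q) sets (p) aside: (q) operates against (p): the registered capacity is 770 units, under the 850 units limit. (e) is therefore removed.
No exception displaces § 40.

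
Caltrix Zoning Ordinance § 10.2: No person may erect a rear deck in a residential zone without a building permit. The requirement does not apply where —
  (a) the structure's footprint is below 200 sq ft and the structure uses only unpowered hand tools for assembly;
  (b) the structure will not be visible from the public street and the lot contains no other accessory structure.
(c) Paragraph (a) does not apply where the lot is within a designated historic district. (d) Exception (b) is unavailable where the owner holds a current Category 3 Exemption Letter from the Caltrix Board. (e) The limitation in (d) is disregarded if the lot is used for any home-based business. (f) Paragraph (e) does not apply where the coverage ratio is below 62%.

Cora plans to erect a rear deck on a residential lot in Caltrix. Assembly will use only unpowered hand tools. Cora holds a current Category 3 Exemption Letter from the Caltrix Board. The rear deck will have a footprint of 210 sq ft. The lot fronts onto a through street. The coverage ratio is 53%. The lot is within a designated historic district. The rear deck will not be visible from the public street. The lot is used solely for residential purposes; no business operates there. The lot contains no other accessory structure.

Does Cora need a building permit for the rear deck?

Exception (a) requires that the structure's footprint is below 200 sq ft; but the structure's footprint is 210 sq ft, not below 200 sq ft, so (a) is unavailable.
Exception (b)'s conditions are all satisfied: the structure will not be visible from the street; the lot has no other accessory structure. However, paragraphs (d)–(f) must be considered: (d) is triggered — a current Category 3 Exemption Letter is held. (e), which would lift (d), is not engaged — the lot is solely residential. So (b) is unavailable.
Every exception is unavailable, so the rule governs.

Yes — Cora must obtain a building permit.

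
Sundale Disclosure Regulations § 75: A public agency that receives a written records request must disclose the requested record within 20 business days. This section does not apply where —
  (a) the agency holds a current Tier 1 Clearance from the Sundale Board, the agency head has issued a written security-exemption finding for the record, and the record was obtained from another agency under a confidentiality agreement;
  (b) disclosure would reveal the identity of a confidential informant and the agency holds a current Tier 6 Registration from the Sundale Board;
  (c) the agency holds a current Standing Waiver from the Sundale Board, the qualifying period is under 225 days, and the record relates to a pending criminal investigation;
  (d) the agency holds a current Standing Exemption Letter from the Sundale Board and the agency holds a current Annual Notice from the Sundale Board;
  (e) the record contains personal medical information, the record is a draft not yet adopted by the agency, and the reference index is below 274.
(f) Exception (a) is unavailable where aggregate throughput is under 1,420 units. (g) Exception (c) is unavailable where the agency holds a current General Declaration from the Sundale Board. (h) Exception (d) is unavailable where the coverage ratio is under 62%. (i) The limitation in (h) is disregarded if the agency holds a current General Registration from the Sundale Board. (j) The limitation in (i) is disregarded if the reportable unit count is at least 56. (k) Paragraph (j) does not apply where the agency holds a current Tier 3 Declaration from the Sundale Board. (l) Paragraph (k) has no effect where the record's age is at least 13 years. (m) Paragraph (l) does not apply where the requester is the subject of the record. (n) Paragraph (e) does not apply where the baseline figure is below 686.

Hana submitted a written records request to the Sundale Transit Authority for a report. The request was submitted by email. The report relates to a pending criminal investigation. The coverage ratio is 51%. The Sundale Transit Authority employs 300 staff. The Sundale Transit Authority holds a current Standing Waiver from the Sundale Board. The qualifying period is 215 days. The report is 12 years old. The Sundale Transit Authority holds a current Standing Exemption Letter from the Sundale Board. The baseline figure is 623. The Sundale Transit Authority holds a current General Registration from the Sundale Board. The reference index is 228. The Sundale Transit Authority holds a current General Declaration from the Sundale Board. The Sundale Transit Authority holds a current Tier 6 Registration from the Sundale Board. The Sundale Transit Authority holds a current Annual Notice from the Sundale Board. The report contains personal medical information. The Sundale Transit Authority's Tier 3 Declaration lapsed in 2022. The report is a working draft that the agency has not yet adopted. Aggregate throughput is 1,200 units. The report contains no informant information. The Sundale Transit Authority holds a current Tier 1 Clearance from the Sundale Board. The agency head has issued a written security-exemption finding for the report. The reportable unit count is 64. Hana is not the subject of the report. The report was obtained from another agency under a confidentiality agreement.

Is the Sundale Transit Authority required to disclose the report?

Yes — the Sundale Transit Authority must disclose the report.

All of (a)'s requirements are met (a current Tier 1 Clearance is held; a written security-exemption finding has been issued; the report was obtained under a confidentiality agreement). But: (f) operates against (a): aggregate throughput is 1,200 units, under the 1,420 units limit. So (a) is unavailable.
Exception (b) requires that disclosure would reveal the identity of a confidential informant; but the report contains no informant information, so (b) is unavailable.
Exception (c)'s conditions are all satisfied: a current Standing Waiver is held; the qualifying period is 215 days, under the 225 days limit; the report relates to a pending investigation. But: (g) is triggered — a current General Declaration is held. (c) is therefore removed.
Exception (d): a current Standing Exemption Letter is held; a current Annual Notice is held — every condition holds. But: (h) is engaged — the coverage ratio is 51%, under the 62% limit. (i) would limit (h) — a current General Registration is held — but (j) sets (i) aside: (j) applies — the reportable unit count is 64, meeting the 56 threshold. (k), which would lift (j), is not engaged — no current Tier 3 Declaration is held. (d) is therefore removed.
Exception (e)'s conditions are all satisfied: the report contains personal medical information; the report is an unadopted draft; the reference index is 228, below the 274 limit. But: (n) operates against (e): the baseline figure is 623, below the 686 limit. So (e) is unavailable.
No exception is made out. the Sundale Transit Authority falls within the general rule.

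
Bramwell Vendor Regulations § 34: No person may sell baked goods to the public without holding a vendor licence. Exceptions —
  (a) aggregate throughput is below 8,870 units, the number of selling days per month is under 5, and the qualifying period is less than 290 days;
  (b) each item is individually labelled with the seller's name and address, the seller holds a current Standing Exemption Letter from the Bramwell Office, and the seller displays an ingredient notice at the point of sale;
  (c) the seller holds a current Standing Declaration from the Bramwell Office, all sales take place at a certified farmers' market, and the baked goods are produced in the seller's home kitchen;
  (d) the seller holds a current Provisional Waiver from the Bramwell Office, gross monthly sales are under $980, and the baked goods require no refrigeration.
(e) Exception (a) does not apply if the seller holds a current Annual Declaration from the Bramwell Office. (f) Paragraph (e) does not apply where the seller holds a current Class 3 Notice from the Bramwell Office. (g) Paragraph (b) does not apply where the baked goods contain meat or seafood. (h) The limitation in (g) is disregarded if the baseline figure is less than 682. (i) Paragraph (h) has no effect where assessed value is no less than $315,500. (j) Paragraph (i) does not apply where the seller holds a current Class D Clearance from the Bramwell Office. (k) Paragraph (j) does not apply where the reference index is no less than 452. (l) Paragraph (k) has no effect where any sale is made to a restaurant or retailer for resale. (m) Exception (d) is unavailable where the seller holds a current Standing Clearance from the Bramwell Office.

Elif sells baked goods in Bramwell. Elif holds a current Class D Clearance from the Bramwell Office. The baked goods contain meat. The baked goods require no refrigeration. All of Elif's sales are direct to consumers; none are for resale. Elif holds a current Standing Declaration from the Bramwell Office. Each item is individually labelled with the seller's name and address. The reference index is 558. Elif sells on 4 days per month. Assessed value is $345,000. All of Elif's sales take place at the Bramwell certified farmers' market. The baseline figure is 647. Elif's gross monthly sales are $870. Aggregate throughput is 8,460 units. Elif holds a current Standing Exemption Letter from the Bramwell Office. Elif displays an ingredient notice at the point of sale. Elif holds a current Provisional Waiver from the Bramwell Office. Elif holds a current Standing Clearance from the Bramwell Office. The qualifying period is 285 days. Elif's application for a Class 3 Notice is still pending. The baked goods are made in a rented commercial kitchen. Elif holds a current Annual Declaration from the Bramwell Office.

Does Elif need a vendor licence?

All of (a)'s requirements are met (aggregate throughput is 8,460 units, below the 8,870 units limit; the number of selling days per month is 4, under the 5 limit; the qualifying period is 285 days, less than the 290 days limit). However, paragraphs (e)–(f) must be considered: (e) is triggered — a current Annual Declaration is held. (f) is not engaged (no current Class 3 Notice is held), so (e) stands. Exception (a) does not apply.
Exception (b) is satisfied on its face — items are individually labelled; a current Standing Exemption Letter is held; an ingredient notice is displayed. However, paragraphs (g)–(l) must be considered: (g) operates against (b): the baked goods contain meat. (h) would limit (g) — the baseline figure is 647, less than the 682 limit — but (i) sets (h) aside: (i) operates against (h): assessed value is $345,000, meeting the $315,500 threshold. (j) would limit (i) — a current Class D Clearance is held — but (k) sets (j) aside: (k) operates against (j): the reference index is 558, meeting the 452 threshold. (l) is not triggered (no sales are for resale), so (k) stands. (b) is therefore removed.
Exception (c) fails — the baked goods are made in a commercial kitchen, not a home kitchen.
All of (d)'s requirements are met (a current Provisional Waiver is held; gross monthly sales are $870, under the $980 limit; the baked goods are shelf-stable). However, paragraph (m) must be considered: (m) operates against (d): a current Standing Clearance is held. (d) is therefore removed.
No exception is made out. Elif falls within the general rule.

Yes — Elif must hold a vendor licence.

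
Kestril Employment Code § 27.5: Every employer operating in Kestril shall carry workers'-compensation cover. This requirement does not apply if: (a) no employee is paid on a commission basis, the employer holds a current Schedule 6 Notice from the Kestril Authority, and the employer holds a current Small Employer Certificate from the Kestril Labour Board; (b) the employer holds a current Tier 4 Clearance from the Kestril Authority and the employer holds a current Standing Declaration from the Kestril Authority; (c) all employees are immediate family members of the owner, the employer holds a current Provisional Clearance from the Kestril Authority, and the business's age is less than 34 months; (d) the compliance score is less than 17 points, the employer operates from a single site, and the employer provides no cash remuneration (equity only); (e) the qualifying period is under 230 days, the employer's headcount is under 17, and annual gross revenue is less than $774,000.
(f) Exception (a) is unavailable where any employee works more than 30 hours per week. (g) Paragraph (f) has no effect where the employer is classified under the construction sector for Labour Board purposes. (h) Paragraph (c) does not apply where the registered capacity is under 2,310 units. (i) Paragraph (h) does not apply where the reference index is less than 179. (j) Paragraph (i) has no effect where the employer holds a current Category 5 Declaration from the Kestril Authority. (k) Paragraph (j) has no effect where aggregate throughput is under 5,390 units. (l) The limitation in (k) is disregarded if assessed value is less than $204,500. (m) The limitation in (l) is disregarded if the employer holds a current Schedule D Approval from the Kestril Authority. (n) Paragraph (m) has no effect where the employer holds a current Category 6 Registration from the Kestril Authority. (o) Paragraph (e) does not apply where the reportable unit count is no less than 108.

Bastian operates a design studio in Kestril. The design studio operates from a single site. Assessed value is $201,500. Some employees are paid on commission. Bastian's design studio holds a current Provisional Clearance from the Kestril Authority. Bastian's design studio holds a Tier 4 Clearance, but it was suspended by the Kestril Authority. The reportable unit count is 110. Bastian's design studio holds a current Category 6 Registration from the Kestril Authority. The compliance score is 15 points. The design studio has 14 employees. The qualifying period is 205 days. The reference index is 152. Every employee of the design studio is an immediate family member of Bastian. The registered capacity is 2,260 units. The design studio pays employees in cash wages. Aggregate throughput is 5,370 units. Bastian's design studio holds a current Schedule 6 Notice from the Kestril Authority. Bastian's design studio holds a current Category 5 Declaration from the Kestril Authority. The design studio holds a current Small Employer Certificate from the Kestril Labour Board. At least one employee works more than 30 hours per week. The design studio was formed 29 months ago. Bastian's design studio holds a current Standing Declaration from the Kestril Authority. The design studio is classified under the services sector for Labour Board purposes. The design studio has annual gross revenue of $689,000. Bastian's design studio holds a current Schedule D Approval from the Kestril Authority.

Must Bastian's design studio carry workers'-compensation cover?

Exception (a) fails — some employees are paid on commission.
Exception (b) fails — no current Tier 4 Clearance is held.
Exception (c)'s conditions are all satisfied: every employee is an immediate family member; a current Provisional Clearance is held; the business's age is 29 months, less than the 34 months limit. But: (h) is triggered — the registered capacity is 2,260 units, under the 2,310 units limit. (i) applies (the reference index is 152, less than the 179 limit), but is displaced by (j): (j) is engaged — a current Category 5 Declaration is held. (k) operates (aggregate throughput is 5,370 units, under the 5,390 units limit), but yields to (l): (l) is engaged — assessed value is $201,500, less than the $204,500 limit. (m) operates (a current Schedule D Approval is held), but is overridden by (n): (n) operates against (m): a current Category 6 Registration is held. So (c) is unavailable.
Exception (d) does not apply: employees are paid cash wages.
Exception (e): the qualifying period is 205 days, under the 230 days limit; the employer's headcount is 14, under the 17 limit; annual gross revenue is $689,000, less than the $774,000 limit — every condition holds. However, paragraph (o) must be considered: (o) operates — the reportable unit count is 110, meeting the 108 threshold. Exception (e) does not apply.
No exception displaces § 27.5.

Yes — Bastian's design studio must carry workers'-compensation cover.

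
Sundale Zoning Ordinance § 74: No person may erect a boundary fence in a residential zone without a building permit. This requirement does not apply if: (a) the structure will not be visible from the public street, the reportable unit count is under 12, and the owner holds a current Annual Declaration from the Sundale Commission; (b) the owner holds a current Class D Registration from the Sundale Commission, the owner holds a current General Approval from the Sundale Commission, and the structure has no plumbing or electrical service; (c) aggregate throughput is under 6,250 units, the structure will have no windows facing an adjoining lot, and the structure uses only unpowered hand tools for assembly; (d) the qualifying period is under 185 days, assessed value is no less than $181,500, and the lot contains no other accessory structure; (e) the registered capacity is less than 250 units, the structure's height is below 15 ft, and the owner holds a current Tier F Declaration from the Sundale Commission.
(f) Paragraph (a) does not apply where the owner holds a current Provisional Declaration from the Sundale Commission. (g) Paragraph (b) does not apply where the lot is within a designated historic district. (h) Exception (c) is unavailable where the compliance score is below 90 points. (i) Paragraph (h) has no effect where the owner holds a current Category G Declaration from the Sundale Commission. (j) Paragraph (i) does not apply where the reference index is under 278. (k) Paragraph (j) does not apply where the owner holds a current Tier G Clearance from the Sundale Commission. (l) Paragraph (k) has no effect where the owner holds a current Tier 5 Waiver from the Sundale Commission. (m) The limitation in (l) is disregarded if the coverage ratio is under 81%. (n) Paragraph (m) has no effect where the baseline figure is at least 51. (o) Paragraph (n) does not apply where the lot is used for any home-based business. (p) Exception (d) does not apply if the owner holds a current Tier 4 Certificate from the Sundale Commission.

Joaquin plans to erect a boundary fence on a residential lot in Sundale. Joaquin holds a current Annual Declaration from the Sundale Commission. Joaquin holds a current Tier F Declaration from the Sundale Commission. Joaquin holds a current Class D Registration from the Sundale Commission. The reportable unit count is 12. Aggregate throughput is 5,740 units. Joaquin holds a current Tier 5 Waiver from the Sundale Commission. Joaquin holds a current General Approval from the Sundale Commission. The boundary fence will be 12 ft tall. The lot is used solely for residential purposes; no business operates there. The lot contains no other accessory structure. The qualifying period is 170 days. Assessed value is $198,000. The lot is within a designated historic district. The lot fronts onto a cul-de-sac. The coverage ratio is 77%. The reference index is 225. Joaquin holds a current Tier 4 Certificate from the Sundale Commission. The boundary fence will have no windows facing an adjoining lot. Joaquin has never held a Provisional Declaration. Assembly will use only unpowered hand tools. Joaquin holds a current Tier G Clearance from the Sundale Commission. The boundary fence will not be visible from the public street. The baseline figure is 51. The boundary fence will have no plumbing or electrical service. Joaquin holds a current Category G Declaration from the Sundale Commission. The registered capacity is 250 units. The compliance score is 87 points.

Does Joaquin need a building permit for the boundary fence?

Exception (a) fails — the reportable unit count is 12, not under 12.
Exception (b) is satisfied on its face — a current Class D Registration is held; a current General Approval is held; there is no plumbing or electrical service. Turning to paragraph (g): (g) operates against (b): the lot is in a historic district. So (b) is unavailable.
All of (c)'s requirements are met (aggregate throughput is 5,740 units, under the 6,250 units limit; no windows face an adjoining lot; assembly uses only hand tools). But applying paragraphs (h)–(o): (h) operates against (c): the compliance score is 87 points, below the 90 points limit. (i) would limit (h) — a current Category G Declaration is held — but (j) sets (i) aside: (j) applies — the reference index is 225, under the 278 limit. (k) is triggered (a current Tier G Clearance is held), but is itself disapplied by (l): (l) operates — a current Tier 5 Waiver is held. (m) is triggered (the coverage ratio is 77%, under the 81% limit), but is set aside by (n): (n) operates against (m): the baseline figure is 51, meeting the 51 threshold. (o), which would lift (n), is not engaged — the lot is solely residential. So (c) is unavailable.
Exception (d) is satisfied on its face — the qualifying period is 170 days, under the 185 days limit; assessed value is $198,000, meeting the $181,500 threshold; the lot has no other accessory structure. But applying paragraph (p): (p) operates against (d): a current Tier 4 Certificate is held. Exception (d) does not apply.
Exception (e) fails — the registered capacity is 250 units, not less than 250 units.
Every exception is unavailable, so the rule governs.

Yes — Joaquin must obtain a building permit.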